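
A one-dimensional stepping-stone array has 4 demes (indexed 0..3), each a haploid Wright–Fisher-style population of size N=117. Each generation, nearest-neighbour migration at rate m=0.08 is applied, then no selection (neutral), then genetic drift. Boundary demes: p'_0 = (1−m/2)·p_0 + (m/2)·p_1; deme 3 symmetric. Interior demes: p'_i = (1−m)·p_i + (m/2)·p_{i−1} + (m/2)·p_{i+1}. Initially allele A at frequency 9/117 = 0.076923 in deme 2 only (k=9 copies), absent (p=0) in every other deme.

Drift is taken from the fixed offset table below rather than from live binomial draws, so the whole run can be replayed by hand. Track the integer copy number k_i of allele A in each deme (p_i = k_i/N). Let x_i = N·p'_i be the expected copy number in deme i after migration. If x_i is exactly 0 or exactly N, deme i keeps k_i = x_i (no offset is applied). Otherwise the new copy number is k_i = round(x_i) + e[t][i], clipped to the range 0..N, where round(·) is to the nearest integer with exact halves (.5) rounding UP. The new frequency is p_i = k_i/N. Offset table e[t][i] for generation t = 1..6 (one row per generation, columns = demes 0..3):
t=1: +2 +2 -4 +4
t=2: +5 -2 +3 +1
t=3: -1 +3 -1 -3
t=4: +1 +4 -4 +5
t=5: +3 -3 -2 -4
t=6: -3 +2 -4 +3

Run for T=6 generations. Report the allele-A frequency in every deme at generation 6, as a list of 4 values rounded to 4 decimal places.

[0.0427, 0.0513, 0.0000, 0.0513]

t=0: k=[0 0 9 0]
t=1: x=[0.0000 0.3600 8.2800 0.3600] k=[0 2 4 4]
t=2: x=[0.0800 2.0000 3.9200 4.0000] k=[5 0 7 5]
t=3: x=[4.8000 0.4800 6.6400 5.0800] k=[4 3 6 2]
t=4: x=[3.9600 3.1600 5.7200 2.1600] k=[5 7 2 7]
t=5: x=[5.0800 6.7200 2.4000 6.8000] k=[8 4 0 3]
t=6: x=[7.8400 4.0000 0.2800 2.8800] k=[5 6 0 6]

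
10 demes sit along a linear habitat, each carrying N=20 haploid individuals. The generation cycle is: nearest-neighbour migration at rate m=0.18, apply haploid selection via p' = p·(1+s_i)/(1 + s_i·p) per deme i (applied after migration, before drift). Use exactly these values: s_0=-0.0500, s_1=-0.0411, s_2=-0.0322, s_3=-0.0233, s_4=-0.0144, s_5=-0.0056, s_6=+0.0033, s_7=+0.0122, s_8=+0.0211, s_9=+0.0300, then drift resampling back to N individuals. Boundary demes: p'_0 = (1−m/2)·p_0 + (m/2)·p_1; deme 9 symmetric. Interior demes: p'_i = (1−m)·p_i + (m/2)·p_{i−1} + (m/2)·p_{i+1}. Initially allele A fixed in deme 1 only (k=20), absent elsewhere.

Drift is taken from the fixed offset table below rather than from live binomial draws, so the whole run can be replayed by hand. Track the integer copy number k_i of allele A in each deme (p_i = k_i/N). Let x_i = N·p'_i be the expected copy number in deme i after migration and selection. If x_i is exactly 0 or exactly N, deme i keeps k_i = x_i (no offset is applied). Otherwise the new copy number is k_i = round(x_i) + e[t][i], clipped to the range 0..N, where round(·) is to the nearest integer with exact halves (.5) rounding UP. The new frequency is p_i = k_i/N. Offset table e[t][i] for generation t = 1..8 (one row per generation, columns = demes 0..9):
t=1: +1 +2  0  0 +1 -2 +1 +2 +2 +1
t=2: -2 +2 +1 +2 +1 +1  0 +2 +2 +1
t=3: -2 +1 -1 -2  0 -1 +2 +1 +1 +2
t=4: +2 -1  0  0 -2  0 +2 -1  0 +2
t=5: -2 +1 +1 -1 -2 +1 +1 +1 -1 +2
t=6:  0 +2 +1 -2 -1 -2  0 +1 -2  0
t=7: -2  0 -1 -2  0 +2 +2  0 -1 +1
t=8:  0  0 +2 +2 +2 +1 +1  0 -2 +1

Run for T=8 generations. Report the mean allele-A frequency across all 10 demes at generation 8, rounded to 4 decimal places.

0.1250

t=0: k=[0 20 0 0 0 0 0 0 0 0]
t=1: x=[1.7177 16.2744 1.7471 0.0000 0.0000 0.0000 0.0000 0.0000 0.0000 0.0000] k=[3 18 2 0 0 0 0 0 0 0]
t=2: x=[4.1779 15.0555 3.1717 0.1758 0.0000 0.0000 0.0000 0.0000 0.0000 0.0000] k=[2 17 4 2 0 0 0 0 0 0]
t=3: x=[3.2094 14.3107 4.8684 1.9580 0.1774 0.0000 0.0000 0.0000 0.0000 0.0000] k=[1 15 4 0 0 0 0 0 0 0]
t=4: x=[2.1592 12.5549 4.5146 0.3518 0.0000 0.0000 0.0000 0.0000 0.0000 0.0000] k=[4 12 5 0 0 0 0 0 0 0]
t=5: x=[4.5375 10.4408 5.0554 0.4397 0.0000 0.0000 0.0000 0.0000 0.0000 0.0000] k=[3 11 6 0 0 0 0 0 0 0]
t=6: x=[3.5672 9.6203 5.7746 0.5278 0.0000 0.0000 0.0000 0.0000 0.0000 0.0000] k=[4 12 7 0 0 0 0 0 0 0]
t=7: x=[4.5375 10.6213 6.6737 0.6158 0.0000 0.0000 0.0000 0.0000 0.0000 0.0000] k=[3 11 6 0 0 0 0 0 0 0]
t=8: x=[3.5672 9.6203 5.7746 0.5278 0.0000 0.0000 0.0000 0.0000 0.0000 0.0000] k=[4 10 8 3 0 0 0 0 0 0]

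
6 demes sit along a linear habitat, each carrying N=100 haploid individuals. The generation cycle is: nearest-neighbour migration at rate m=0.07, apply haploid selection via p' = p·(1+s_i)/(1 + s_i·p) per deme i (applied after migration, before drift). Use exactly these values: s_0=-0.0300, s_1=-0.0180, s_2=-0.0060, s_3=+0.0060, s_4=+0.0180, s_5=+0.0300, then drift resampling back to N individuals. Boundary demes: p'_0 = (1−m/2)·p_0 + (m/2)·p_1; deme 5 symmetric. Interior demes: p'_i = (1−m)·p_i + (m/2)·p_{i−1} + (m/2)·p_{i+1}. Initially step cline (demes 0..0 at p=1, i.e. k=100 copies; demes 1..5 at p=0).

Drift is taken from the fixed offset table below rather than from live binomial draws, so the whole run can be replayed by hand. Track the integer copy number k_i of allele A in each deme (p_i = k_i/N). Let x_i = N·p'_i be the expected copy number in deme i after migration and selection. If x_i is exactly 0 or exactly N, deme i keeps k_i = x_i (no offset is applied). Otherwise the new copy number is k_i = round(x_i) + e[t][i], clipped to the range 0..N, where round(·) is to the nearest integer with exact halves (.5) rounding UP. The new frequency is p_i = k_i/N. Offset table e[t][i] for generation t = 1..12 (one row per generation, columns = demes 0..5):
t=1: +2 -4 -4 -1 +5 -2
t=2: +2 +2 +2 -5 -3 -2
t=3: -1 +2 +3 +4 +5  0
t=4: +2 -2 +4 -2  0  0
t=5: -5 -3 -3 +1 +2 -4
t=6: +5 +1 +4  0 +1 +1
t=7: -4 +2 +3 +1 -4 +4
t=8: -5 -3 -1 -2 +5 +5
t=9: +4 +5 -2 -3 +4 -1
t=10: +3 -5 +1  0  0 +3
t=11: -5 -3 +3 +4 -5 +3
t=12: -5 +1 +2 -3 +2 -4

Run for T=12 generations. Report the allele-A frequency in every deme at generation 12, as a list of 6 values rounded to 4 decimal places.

[0.5700, 0.1800, 0.1400, 0.0300, 0.0600, 0.1000]

t=0: k=[100 0 0 0 0 0]
t=1: x=[96.3957 3.4392 0.0000 0.0000 0.0000 0.0000] k=[98 0 0 0 0 0]
t=2: x=[94.4114 3.3703 0.0000 0.0000 0.0000 0.0000] k=[96 5 0 0 0 0]
t=3: x=[92.6092 7.8772 0.1740 0.0000 0.0000 0.0000] k=[92 10 3 0 0 0]
t=4: x=[88.8314 12.4260 3.1217 0.1056 0.0000 0.0000] k=[91 10 7 0 0 0]
t=5: x=[87.8435 12.5296 6.8216 0.2465 0.0000 0.0000] k=[83 10 4 1 0 0]
t=6: x=[79.9614 12.1498 4.0814 1.0764 0.0356 0.0000] k=[85 13 8 1 1 0]
t=7: x=[82.0355 15.1105 7.8862 1.2524 0.9822 0.0360] k=[78 17 11 2 0 4]
t=8: x=[75.3029 18.6479 10.8367 2.2582 0.2138 3.9712] k=[70 16 10 0 5 9]
t=9: x=[67.4448 17.4172 9.8066 0.5281 5.0499 9.1016] k=[71 22 8 0 9 8]
t=10: x=[68.6330 22.9027 8.1648 0.5985 8.7920 8.2561] k=[72 18 9 1 9 11]
t=11: x=[69.4678 19.2906 8.9857 1.5692 8.9341 11.2211] k=[64 16 12 6 4 14]
t=12: x=[61.6021 17.2788 11.8669 6.1746 4.4960 14.0022] k=[57 18 14 3 6 10]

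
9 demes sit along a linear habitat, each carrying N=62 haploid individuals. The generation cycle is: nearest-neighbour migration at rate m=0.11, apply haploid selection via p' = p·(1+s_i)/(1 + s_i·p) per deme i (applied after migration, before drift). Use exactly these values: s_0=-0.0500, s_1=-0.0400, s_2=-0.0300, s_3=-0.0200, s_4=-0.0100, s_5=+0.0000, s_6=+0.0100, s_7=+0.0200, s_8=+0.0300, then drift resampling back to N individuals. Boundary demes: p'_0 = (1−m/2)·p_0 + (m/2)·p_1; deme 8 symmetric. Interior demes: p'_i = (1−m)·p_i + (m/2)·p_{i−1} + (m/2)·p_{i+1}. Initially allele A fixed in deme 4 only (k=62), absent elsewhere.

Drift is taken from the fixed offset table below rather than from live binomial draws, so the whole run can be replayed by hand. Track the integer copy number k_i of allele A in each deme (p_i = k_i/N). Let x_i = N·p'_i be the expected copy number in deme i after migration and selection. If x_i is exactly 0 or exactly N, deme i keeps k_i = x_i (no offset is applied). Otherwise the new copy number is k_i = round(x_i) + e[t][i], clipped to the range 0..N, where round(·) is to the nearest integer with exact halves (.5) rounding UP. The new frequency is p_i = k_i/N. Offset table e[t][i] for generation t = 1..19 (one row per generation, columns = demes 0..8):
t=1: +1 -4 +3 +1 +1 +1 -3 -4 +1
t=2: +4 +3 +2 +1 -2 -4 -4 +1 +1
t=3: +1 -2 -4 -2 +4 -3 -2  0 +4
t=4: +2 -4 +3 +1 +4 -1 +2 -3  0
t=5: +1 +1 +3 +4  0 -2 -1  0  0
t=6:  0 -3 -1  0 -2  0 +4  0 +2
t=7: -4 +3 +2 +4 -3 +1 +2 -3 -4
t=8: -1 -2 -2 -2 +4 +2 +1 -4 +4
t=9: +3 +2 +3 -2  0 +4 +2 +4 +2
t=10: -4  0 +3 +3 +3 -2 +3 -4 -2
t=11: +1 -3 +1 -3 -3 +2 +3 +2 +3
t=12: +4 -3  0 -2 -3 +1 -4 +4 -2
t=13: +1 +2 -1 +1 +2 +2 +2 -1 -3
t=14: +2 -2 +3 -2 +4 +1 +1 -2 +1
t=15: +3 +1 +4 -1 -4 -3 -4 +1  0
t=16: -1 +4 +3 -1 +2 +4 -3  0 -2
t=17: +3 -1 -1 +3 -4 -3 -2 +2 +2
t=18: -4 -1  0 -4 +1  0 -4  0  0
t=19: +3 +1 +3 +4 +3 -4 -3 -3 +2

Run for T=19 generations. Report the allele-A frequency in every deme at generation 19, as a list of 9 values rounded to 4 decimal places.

t=0: k=[0 0 0 0 62 0 0 0 0]
t=1: x=[0.0000 0.0000 0.0000 3.3455 55.1188 3.4100 0.0000 0.0000 0.0000] k=[0 0 0 4 56 4 0 0 0]
t=2: x=[0.0000 0.0000 0.2134 6.5212 50.1842 6.6400 0.2222 0.0000 0.0000] k=[0 0 2 8 48 3 0 0 0]
t=3: x=[0.0000 0.1056 2.1557 9.7035 43.1936 5.3100 0.1666 0.0000 0.0000] k=[0 0 0 8 47 2 0 0 0]
t=4: x=[0.0000 0.0000 0.4269 9.5408 42.2450 4.3650 0.1111 0.0000 0.0000] k=[0 0 3 11 46 3 2 0 0]
t=5: x=[0.0000 0.1584 3.1818 12.2848 41.5726 5.3100 1.9638 0.1122 0.0000] k=[0 1 6 16 42 3 1 0 0]
t=6: x=[0.0523 1.1721 6.1053 16.6330 38.2780 5.0350 1.0654 0.0561 0.0000] k=[0 0 5 17 36 5 5 0 0]
t=7: x=[0.0000 0.2640 5.2371 17.1334 33.0950 6.7050 4.7686 0.2805 0.0000] k=[0 3 7 21 30 8 7 0 0]
t=8: x=[0.1568 2.9386 7.3504 20.4472 28.1405 9.1550 6.7295 0.3927 0.0000] k=[0 1 5 18 32 11 8 0 0]
t=9: x=[0.0523 1.1192 5.3444 17.7976 29.9194 11.9900 7.7925 0.4487 0.0000] k=[3 3 8 16 30 16 10 4 0]
t=10: x=[2.8569 3.1507 7.9515 16.0881 28.3053 16.4400 10.0837 4.1866 0.2266] k=[0 3 11 19 31 14 13 0 0]
t=11: x=[0.1568 3.1507 10.7271 18.9531 29.2497 14.8800 12.4386 0.7291 0.0000] k=[1 0 12 16 26 17 15 3 0]
t=12: x=[0.8984 0.6867 11.2763 16.0881 24.8053 17.3850 14.5606 3.5609 0.1699] k=[5 0 11 14 22 18 11 8 0]
t=13: x=[4.5059 0.8453 10.2958 14.0542 21.1996 17.8350 11.3117 7.8599 0.4531] k=[6 3 9 15 23 20 13 7 0]
t=14: x=[5.5695 3.3628 8.7682 14.8803 22.2514 19.7800 13.1578 7.0681 0.3965] k=[8 1 12 13 26 21 14 5 1]
t=15: x=[7.2790 1.9129 11.1684 13.4460 24.8602 20.8900 13.9975 5.3714 1.2559] k=[10 3 15 12 21 18 10 6 1]
t=16: x=[9.2056 3.8934 13.8447 12.4577 20.2029 17.7250 10.3052 6.0523 1.3124] k=[8 8 17 11 22 22 7 6 0]
t=17: x=[7.6494 8.2001 15.8135 11.7415 21.2544 21.1750 7.8379 5.8287 0.3398] k=[11 7 15 15 17 18 6 8 2]
t=18: x=[10.3308 7.3901 14.2234 14.8803 16.8215 17.2850 6.8302 7.6924 2.3972] k=[6 6 14 11 18 17 3 8 2]
t=19: x=[5.7277 6.2082 13.0779 11.3613 17.4338 16.2850 4.0828 7.5249 2.3972] k=[9 7 16 15 20 12 1 5 4]

[0.1452, 0.1129, 0.2581, 0.2419, 0.3226, 0.1935, 0.0161, 0.0806, 0.0645]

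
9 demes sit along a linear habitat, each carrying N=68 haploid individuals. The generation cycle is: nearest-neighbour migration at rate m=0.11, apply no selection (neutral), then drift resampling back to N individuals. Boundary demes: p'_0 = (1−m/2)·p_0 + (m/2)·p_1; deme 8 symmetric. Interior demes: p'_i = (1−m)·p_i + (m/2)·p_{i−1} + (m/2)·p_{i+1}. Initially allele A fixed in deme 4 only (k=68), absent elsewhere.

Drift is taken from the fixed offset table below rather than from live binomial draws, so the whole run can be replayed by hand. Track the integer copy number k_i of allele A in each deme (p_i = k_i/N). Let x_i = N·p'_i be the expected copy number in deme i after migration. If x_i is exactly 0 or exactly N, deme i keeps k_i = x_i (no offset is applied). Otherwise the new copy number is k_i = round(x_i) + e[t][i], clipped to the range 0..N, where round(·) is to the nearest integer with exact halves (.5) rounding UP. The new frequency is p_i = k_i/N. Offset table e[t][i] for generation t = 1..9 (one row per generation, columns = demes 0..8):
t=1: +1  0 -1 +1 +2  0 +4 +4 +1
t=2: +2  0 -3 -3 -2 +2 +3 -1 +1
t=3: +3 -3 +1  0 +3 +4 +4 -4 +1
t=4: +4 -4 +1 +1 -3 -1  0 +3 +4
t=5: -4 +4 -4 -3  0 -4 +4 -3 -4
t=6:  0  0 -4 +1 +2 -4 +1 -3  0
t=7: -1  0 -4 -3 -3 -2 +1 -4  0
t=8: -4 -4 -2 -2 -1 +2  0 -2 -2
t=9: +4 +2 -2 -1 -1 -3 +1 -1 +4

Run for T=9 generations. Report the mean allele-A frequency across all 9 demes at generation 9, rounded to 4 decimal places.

t=0: k=[0 0 0 0 68 0 0 0 0]
t=1: x=[0.0000 0.0000 0.0000 3.7400 60.5200 3.7400 0.0000 0.0000 0.0000] k=[0 0 0 5 63 4 0 0 0]
t=2: x=[0.0000 0.0000 0.2750 7.9150 56.5650 7.0250 0.2200 0.0000 0.0000] k=[0 0 0 5 55 9 3 0 0]
t=3: x=[0.0000 0.0000 0.2750 7.4750 49.7200 11.2000 3.1650 0.1650 0.0000] k=[0 0 1 7 53 15 7 0 0]
t=4: x=[0.0000 0.0550 1.2750 9.2000 48.3800 16.6500 7.0550 0.3850 0.0000] k=[0 0 2 10 45 16 7 3 0]
t=5: x=[0.0000 0.1100 2.3300 11.4850 41.4800 17.1000 7.2750 3.0550 0.1650] k=[0 4 0 8 41 13 11 0 0]
t=6: x=[0.2200 3.5600 0.6600 9.3750 37.6450 14.4300 10.5050 0.6050 0.0000] k=[0 4 0 10 40 10 12 0 0]
t=7: x=[0.2200 3.5600 0.7700 11.1000 36.7000 11.7600 11.2300 0.6600 0.0000] k=[0 4 0 8 34 10 12 0 0]
t=8: x=[0.2200 3.5600 0.6600 8.9900 31.2500 11.4300 11.2300 0.6600 0.0000] k=[0 0 0 7 30 13 11 0 0]
t=9: x=[0.0000 0.0000 0.3850 7.8800 27.8000 13.8250 10.5050 0.6050 0.0000] k=[0 0 0 7 27 11 12 0 0]

0.0931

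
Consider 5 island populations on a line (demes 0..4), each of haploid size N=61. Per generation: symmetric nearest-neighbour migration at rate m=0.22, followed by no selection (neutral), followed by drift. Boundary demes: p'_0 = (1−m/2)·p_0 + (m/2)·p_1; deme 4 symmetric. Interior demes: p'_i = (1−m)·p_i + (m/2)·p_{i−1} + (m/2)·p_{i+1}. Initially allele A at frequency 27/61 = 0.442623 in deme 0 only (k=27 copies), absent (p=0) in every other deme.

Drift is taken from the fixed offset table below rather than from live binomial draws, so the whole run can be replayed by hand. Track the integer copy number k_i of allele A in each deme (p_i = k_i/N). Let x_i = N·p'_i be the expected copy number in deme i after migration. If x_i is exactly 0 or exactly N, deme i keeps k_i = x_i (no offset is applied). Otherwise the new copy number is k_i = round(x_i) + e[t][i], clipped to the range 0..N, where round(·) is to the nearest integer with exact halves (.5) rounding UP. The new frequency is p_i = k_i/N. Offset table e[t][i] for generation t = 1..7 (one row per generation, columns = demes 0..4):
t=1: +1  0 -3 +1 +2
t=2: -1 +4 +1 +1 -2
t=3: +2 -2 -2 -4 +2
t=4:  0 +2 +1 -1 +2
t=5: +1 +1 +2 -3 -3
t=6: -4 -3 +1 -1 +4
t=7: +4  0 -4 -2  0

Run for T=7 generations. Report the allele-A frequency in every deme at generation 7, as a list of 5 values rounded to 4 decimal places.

t=0: k=[27 0 0 0 0]
t=1: x=[24.0300 2.9700 0.0000 0.0000 0.0000] k=[25 3 0 0 0]
t=2: x=[22.5800 5.0900 0.3300 0.0000 0.0000] k=[22 9 1 0 0]
t=3: x=[20.5700 9.5500 1.7700 0.1100 0.0000] k=[23 8 0 0 0]
t=4: x=[21.3500 8.7700 0.8800 0.0000 0.0000] k=[21 11 2 0 0]
t=5: x=[19.9000 11.1100 2.7700 0.2200 0.0000] k=[21 12 5 0 0]
t=6: x=[20.0100 12.2200 5.2200 0.5500 0.0000] k=[16 9 6 0 0]
t=7: x=[15.2300 9.4400 5.6700 0.6600 0.0000] k=[19 9 2 0 0]

[0.3115, 0.1475, 0.0328, 0.0000, 0.0000]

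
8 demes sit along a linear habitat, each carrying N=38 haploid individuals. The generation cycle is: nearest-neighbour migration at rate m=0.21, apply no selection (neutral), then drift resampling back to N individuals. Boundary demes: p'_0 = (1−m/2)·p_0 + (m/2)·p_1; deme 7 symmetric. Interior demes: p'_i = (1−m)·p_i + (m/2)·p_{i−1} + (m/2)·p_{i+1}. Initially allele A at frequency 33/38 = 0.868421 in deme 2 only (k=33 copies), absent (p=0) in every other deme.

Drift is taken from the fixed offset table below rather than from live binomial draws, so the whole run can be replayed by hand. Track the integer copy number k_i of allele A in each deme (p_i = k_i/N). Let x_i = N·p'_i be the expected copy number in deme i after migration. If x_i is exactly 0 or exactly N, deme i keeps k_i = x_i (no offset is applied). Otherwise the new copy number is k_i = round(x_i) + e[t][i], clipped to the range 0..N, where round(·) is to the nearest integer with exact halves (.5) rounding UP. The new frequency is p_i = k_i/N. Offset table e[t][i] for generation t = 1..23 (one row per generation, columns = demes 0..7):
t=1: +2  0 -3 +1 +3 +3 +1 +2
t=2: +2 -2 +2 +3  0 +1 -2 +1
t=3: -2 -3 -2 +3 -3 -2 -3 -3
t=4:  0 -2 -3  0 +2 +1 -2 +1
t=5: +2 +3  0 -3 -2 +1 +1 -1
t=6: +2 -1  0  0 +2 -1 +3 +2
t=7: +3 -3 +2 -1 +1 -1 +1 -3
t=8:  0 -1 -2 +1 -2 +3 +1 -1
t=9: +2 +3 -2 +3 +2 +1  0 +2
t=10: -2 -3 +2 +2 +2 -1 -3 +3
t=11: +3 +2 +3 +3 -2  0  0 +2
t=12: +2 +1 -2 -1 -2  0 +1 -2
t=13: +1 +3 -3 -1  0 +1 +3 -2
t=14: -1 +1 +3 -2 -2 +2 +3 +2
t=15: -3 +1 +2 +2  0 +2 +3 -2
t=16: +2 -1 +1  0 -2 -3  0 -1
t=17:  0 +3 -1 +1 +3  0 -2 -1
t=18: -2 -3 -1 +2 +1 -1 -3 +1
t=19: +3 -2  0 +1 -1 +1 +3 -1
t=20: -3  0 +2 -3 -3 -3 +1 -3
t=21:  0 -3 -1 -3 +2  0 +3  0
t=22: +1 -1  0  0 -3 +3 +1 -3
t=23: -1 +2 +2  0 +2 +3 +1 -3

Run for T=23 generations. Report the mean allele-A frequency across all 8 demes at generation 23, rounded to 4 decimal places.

t=0: k=[0 0 33 0 0 0 0 0]
t=1: x=[0.0000 3.4650 26.0700 3.4650 0.0000 0.0000 0.0000 0.0000] k=[0 3 23 4 0 0 0 0]
t=2: x=[0.3150 4.7850 18.9050 5.5750 0.4200 0.0000 0.0000 0.0000] k=[2 3 21 9 0 0 0 0]
t=3: x=[2.1050 4.7850 17.8500 9.3150 0.9450 0.0000 0.0000 0.0000] k=[0 2 16 12 0 0 0 0]
t=4: x=[0.2100 3.2600 14.1100 11.1600 1.2600 0.0000 0.0000 0.0000] k=[0 1 11 11 3 0 0 0]
t=5: x=[0.1050 1.9450 9.9500 10.1600 3.5250 0.3150 0.0000 0.0000] k=[2 5 10 7 2 1 0 0]
t=6: x=[2.3150 5.2100 9.1600 6.7900 2.4200 1.0000 0.1050 0.0000] k=[4 4 9 7 4 0 3 0]
t=7: x=[4.0000 4.5250 8.2650 6.8950 3.8950 0.7350 2.3700 0.3150] k=[7 2 10 6 5 0 3 0]
t=8: x=[6.4750 3.3650 8.7400 6.3150 4.5800 0.8400 2.3700 0.3150] k=[6 2 7 7 3 4 3 0]
t=9: x=[5.5800 2.9450 6.4750 6.5800 3.5250 3.7900 2.7900 0.3150] k=[8 6 4 10 6 5 3 2]
t=10: x=[7.7900 6.0000 4.8400 8.9500 6.3150 4.8950 3.1050 2.1050] k=[6 3 7 11 8 4 0 5]
t=11: x=[5.6850 3.7350 7.0000 10.2650 7.8950 4.0000 0.9450 4.4750] k=[9 6 10 13 6 4 1 6]
t=12: x=[8.6850 6.7350 9.8950 11.9500 6.5250 3.8950 1.8400 5.4750] k=[11 8 8 11 5 4 3 3]
t=13: x=[10.6850 8.3150 8.3150 10.0550 5.5250 4.0000 3.1050 3.0000] k=[12 11 5 9 6 5 6 1]
t=14: x=[11.8950 10.4750 6.0500 8.2650 6.2100 5.2100 5.3700 1.5250] k=[11 11 9 6 4 7 8 4]
t=15: x=[11.0000 10.7900 8.8950 6.1050 4.5250 6.7900 7.4750 4.4200] k=[8 12 11 8 5 9 10 2]
t=16: x=[8.4200 11.4750 10.7900 8.0000 5.7350 8.6850 9.0550 2.8400] k=[10 10 12 8 4 6 9 2]
t=17: x=[10.0000 10.2100 11.3700 8.0000 4.6300 6.1050 7.9500 2.7350] k=[10 13 10 9 8 6 6 2]
t=18: x=[10.3150 12.3700 10.2100 9.0000 7.8950 6.2100 5.5800 2.4200] k=[8 9 9 11 9 5 3 3]
t=19: x=[8.1050 8.8950 9.2100 10.5800 8.7900 5.2100 3.2100 3.0000] k=[11 7 9 12 8 6 6 2]
t=20: x=[10.5800 7.6300 9.1050 11.2650 8.2100 6.2100 5.5800 2.4200] k=[8 8 11 8 5 3 7 0]
t=21: x=[8.0000 8.3150 10.3700 8.0000 5.1050 3.6300 5.8450 0.7350] k=[8 5 9 5 7 4 9 1]
t=22: x=[7.6850 5.7350 8.1600 5.6300 6.4750 4.8400 7.6350 1.8400] k=[9 5 8 6 3 8 9 0]
t=23: x=[8.5800 5.7350 7.4750 5.8950 3.8400 7.5800 7.9500 0.9450] k=[8 8 9 6 6 11 9 0]

0.1875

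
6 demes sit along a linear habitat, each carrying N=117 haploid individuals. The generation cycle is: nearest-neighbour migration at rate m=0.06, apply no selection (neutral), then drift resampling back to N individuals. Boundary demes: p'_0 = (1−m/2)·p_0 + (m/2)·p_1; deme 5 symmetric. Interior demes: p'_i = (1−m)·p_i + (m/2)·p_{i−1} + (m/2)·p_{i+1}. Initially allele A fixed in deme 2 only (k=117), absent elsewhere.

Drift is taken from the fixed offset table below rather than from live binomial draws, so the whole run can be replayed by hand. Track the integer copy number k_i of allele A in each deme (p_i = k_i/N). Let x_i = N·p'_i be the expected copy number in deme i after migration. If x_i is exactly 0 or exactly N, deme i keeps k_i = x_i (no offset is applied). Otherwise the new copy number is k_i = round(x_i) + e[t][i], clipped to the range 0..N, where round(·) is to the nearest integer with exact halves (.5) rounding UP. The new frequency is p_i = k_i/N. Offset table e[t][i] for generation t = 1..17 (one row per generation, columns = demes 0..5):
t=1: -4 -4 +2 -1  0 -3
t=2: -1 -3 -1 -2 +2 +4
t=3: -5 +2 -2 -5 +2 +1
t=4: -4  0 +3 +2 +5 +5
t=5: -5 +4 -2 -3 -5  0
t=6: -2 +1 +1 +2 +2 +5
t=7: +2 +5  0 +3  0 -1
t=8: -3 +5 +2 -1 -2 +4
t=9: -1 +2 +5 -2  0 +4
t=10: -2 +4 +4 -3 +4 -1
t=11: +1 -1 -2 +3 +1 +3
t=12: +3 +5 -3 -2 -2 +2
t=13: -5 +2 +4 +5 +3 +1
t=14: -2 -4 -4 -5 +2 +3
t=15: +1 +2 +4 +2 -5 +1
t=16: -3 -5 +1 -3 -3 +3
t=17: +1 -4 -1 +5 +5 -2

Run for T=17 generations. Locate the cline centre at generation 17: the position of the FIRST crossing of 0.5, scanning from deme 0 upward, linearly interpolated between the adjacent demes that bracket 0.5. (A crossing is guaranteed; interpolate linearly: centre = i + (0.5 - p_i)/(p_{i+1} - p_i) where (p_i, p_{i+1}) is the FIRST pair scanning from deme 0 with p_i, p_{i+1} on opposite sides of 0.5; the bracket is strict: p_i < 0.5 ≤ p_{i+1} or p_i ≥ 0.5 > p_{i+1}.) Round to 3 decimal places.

1.887

t=0: k=[0 0 117 0 0 0]
t=1: x=[0.0000 3.5100 109.9800 3.5100 0.0000 0.0000] k=[0 0 112 3 0 0]
t=2: x=[0.0000 3.3600 105.3700 6.1800 0.0900 0.0000] k=[0 0 104 4 2 0]
t=3: x=[0.0000 3.1200 97.8800 6.9400 2.0000 0.0600] k=[0 5 96 2 4 1]
t=4: x=[0.1500 7.5800 90.4500 4.8800 3.8500 1.0900] k=[0 8 93 7 9 6]
t=5: x=[0.2400 10.3100 87.8700 9.6400 8.8500 6.0900] k=[0 14 86 7 4 6]
t=6: x=[0.4200 15.7400 81.4700 9.2800 4.1500 5.9400] k=[0 17 82 11 6 11]
t=7: x=[0.5100 18.4400 77.9200 12.9800 6.3000 10.8500] k=[3 23 78 16 6 10]
t=8: x=[3.6000 24.0500 74.4900 17.5600 6.4200 9.8800] k=[1 29 76 17 4 14]
t=9: x=[1.8400 29.5700 72.8200 18.3800 4.6900 13.7000] k=[1 32 78 16 5 18]
t=10: x=[1.9300 32.4500 74.7600 17.5300 5.7200 17.6100] k=[0 36 79 15 10 17]
t=11: x=[1.0800 36.2100 75.7900 16.7700 10.3600 16.7900] k=[2 35 74 20 11 20]
t=12: x=[2.9900 35.1800 71.2100 21.3500 11.5400 19.7300] k=[6 40 68 19 10 22]
t=13: x=[7.0200 39.8200 65.6900 20.2000 10.6300 21.6400] k=[2 42 70 25 14 23]
t=14: x=[3.2000 41.6400 67.8100 26.0200 14.6000 22.7300] k=[1 38 64 21 17 26]
t=15: x=[2.1100 37.6700 61.9300 22.1700 17.3900 25.7300] k=[3 40 66 24 12 27]
t=16: x=[4.1100 39.6700 63.9600 24.9000 12.8100 26.5500] k=[1 35 65 22 10 30]
t=17: x=[2.0200 34.8800 62.8100 22.9300 10.9600 29.4000] k=[3 31 62 28 16 27]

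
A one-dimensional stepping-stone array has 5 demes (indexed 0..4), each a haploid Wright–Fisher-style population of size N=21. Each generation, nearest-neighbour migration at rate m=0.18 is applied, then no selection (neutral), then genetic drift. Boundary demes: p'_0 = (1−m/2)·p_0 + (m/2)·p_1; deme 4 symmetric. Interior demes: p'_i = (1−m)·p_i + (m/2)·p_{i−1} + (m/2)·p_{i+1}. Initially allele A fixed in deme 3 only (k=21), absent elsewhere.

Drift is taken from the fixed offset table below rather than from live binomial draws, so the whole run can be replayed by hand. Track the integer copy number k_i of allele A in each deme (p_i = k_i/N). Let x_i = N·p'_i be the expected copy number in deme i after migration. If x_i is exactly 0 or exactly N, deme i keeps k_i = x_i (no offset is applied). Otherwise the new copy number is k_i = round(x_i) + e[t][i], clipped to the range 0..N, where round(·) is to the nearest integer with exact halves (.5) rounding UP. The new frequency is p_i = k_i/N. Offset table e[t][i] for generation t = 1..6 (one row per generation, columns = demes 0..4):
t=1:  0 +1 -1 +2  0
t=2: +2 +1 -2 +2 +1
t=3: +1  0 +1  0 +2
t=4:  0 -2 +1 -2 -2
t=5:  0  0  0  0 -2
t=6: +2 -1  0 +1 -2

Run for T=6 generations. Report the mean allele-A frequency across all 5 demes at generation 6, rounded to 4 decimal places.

0.2095

t=0: k=[0 0 0 21 0]
t=1: x=[0.0000 0.0000 1.8900 17.2200 1.8900] k=[0 0 1 19 2]
t=2: x=[0.0000 0.0900 2.5300 15.8500 3.5300] k=[0 1 1 18 5]
t=3: x=[0.0900 0.9100 2.5300 15.3000 6.1700] k=[1 1 4 15 8]
t=4: x=[1.0000 1.2700 4.7200 13.3800 8.6300] k=[1 0 6 11 7]
t=5: x=[0.9100 0.6300 5.9100 10.1900 7.3600] k=[1 1 6 10 5]
t=6: x=[1.0000 1.4500 5.9100 9.1900 5.4500] k=[3 0 6 10 3]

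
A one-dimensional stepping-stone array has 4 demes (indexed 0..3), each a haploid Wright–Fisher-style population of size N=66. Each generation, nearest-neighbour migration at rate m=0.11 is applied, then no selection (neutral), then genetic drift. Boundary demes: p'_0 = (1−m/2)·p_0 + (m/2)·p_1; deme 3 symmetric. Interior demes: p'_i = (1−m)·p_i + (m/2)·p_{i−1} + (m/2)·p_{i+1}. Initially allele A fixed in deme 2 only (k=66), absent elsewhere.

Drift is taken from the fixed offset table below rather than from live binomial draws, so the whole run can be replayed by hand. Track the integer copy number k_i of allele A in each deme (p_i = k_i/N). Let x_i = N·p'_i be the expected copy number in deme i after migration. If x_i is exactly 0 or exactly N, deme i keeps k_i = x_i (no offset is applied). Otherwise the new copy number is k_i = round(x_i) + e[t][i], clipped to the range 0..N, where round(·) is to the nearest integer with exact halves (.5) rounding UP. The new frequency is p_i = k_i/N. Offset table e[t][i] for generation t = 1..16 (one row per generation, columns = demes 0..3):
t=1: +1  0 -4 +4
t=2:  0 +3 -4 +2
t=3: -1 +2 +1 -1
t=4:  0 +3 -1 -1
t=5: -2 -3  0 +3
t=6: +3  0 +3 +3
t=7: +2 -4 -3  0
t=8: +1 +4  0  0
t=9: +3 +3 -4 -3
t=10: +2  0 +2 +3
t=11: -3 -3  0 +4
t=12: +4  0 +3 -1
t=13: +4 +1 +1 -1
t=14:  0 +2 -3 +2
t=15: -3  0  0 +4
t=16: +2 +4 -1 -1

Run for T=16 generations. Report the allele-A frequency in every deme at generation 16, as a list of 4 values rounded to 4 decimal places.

t=0: k=[0 0 66 0]
t=1: x=[0.0000 3.6300 58.7400 3.6300] k=[0 4 55 8]
t=2: x=[0.2200 6.5850 49.6100 10.5850] k=[0 10 46 13]
t=3: x=[0.5500 11.4300 42.2050 14.8150] k=[0 13 43 14]
t=4: x=[0.7150 13.9350 39.7550 15.5950] k=[1 17 39 15]
t=5: x=[1.8800 17.3300 36.4700 16.3200] k=[0 14 36 19]
t=6: x=[0.7700 14.4400 33.8550 19.9350] k=[4 14 37 23]
t=7: x=[4.5500 14.7150 34.9650 23.7700] k=[7 11 32 24]
t=8: x=[7.2200 11.9350 30.4050 24.4400] k=[8 16 30 24]
t=9: x=[8.4400 16.3300 28.9000 24.3300] k=[11 19 25 21]
t=10: x=[11.4400 18.8900 24.4500 21.2200] k=[13 19 26 24]
t=11: x=[13.3300 19.0550 25.5050 24.1100] k=[10 16 26 28]
t=12: x=[10.3300 16.2200 25.5600 27.8900] k=[14 16 29 27]
t=13: x=[14.1100 16.6050 28.1750 27.1100] k=[18 18 29 26]
t=14: x=[18.0000 18.6050 28.2300 26.1650] k=[18 21 25 28]
t=15: x=[18.1650 21.0550 24.9450 27.8350] k=[15 21 25 32]
t=16: x=[15.3300 20.8900 25.1650 31.6150] k=[17 25 24 31]

[0.2576, 0.3788, 0.3636, 0.4697]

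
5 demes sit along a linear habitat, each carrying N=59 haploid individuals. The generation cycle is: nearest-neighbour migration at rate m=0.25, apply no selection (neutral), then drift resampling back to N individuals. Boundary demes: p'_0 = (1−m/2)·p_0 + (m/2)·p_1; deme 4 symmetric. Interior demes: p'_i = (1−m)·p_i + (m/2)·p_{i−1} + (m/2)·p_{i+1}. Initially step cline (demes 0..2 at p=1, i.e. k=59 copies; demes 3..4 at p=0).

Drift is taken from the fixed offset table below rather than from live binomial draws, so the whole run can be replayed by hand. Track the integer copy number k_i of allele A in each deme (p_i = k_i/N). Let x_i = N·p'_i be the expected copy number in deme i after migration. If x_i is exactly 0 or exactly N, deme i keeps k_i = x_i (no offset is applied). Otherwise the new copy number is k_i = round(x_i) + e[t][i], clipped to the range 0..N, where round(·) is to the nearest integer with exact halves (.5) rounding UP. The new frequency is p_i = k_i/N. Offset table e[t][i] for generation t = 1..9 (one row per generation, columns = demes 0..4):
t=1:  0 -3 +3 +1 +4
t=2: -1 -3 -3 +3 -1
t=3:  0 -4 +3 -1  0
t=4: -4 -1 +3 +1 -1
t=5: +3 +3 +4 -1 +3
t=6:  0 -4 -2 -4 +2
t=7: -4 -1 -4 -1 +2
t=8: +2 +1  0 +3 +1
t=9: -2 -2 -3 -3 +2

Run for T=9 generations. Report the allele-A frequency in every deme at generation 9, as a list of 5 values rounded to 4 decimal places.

t=0: k=[59 59 59 0 0]
t=1: x=[59.0000 59.0000 51.6250 7.3750 0.0000] k=[59 59 55 8 0]
t=2: x=[59.0000 58.5000 49.6250 12.8750 1.0000] k=[59 56 47 16 0]
t=3: x=[58.6250 55.2500 44.2500 17.8750 2.0000] k=[59 51 47 17 2]
t=4: x=[58.0000 51.5000 43.7500 18.8750 3.8750] k=[54 51 47 20 3]
t=5: x=[53.6250 50.8750 44.1250 21.2500 5.1250] k=[57 54 48 20 8]
t=6: x=[56.6250 53.6250 45.2500 22.0000 9.5000] k=[57 50 43 18 12]
t=7: x=[56.1250 50.0000 40.7500 20.3750 12.7500] k=[52 49 37 19 15]
t=8: x=[51.6250 47.8750 36.2500 20.7500 15.5000] k=[54 49 36 24 17]
t=9: x=[53.3750 48.0000 36.1250 24.6250 17.8750] k=[51 46 33 22 20]

[0.8644, 0.7797, 0.5593, 0.3729, 0.3390]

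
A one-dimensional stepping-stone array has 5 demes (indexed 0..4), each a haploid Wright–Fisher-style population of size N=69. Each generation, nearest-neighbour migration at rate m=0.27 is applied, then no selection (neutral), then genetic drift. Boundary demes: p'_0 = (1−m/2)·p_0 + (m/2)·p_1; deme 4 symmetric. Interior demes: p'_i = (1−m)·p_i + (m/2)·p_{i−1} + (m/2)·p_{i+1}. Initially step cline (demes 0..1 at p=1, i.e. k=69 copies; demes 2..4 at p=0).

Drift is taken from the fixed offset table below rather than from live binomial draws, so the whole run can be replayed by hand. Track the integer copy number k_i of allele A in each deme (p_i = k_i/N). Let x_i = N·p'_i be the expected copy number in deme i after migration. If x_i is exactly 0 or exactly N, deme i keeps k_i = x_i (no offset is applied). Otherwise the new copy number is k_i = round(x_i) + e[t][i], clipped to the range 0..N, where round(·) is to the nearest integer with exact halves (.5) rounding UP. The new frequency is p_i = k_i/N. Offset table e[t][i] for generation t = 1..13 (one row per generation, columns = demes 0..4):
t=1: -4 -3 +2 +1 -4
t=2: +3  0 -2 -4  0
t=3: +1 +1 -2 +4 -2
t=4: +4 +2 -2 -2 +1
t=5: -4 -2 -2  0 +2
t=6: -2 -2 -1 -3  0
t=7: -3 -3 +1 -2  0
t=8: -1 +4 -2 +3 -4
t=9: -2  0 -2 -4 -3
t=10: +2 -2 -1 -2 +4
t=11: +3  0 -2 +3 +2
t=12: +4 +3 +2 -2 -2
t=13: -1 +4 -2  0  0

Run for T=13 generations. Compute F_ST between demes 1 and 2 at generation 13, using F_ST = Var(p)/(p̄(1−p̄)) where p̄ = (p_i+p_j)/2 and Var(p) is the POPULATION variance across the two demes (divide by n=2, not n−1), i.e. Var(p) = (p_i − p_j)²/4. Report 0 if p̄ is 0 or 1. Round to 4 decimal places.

t=0: k=[69 69 0 0 0]
t=1: x=[69.0000 59.6850 9.3150 0.0000 0.0000] k=[69 57 11 0 0]
t=2: x=[67.3800 52.4100 15.7250 1.4850 0.0000] k=[69 52 14 0 0]
t=3: x=[66.7050 49.1650 17.2400 1.8900 0.0000] k=[68 50 15 6 0]
t=4: x=[65.5700 47.7050 18.5100 6.4050 0.8100] k=[69 50 17 4 2]
t=5: x=[66.4350 48.1100 19.7000 5.4850 2.2700] k=[62 46 18 5 4]
t=6: x=[59.8400 44.3800 20.0250 6.6200 4.1350] k=[58 42 19 4 4]
t=7: x=[55.8400 41.0550 20.0800 6.0250 4.0000] k=[53 38 21 4 4]
t=8: x=[50.9750 37.7300 21.0000 6.2950 4.0000] k=[50 42 19 9 0]
t=9: x=[48.9200 39.9750 20.7550 9.1350 1.2150] k=[47 40 19 5 0]
t=10: x=[46.0550 38.1100 19.9450 6.2150 0.6750] k=[48 36 19 4 5]
t=11: x=[46.3800 35.3250 19.2700 6.1600 4.8650] k=[49 35 17 9 7]
t=12: x=[47.1100 34.4600 18.3500 9.8100 7.2700] k=[51 37 20 8 5]
t=13: x=[49.1100 36.5950 20.6750 9.2150 5.4050] k=[48 41 19 9 5]

0.1034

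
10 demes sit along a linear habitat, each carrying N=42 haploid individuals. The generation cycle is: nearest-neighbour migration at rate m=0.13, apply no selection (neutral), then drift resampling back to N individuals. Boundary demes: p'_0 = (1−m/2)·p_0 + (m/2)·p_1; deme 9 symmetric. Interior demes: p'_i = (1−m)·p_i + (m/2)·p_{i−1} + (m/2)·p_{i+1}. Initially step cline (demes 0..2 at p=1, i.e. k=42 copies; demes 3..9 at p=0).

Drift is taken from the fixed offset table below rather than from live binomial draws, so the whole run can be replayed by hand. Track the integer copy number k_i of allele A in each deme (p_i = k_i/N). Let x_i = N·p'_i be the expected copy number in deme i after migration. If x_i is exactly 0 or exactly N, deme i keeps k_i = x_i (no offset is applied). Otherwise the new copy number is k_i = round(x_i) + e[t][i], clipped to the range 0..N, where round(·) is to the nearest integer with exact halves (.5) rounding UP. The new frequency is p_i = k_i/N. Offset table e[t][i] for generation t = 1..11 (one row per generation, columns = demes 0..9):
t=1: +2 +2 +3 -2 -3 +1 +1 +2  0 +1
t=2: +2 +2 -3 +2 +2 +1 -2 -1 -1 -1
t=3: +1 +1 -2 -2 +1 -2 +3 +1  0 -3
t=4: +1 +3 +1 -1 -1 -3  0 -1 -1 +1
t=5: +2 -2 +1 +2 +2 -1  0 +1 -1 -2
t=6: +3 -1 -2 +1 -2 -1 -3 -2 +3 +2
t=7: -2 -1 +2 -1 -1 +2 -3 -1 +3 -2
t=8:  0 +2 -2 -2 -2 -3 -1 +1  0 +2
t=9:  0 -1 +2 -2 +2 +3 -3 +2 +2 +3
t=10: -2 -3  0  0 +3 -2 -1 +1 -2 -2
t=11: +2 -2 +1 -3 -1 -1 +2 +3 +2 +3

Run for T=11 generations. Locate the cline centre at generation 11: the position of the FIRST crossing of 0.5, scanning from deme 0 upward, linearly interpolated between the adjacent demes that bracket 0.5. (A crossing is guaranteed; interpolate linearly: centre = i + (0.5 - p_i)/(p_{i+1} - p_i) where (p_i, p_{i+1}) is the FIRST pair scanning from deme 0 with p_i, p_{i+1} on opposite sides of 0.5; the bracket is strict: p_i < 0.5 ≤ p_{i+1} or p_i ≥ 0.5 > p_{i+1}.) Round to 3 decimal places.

t=0: k=[42 42 42 0 0 0 0 0 0 0]
t=1: x=[42.0000 42.0000 39.2700 2.7300 0.0000 0.0000 0.0000 0.0000 0.0000 0.0000] k=[42 42 42 1 0 0 0 0 0 0]
t=2: x=[42.0000 42.0000 39.3350 3.6000 0.0650 0.0000 0.0000 0.0000 0.0000 0.0000] k=[42 42 36 6 2 0 0 0 0 0]
t=3: x=[42.0000 41.6100 34.4400 7.6900 2.1300 0.1300 0.0000 0.0000 0.0000 0.0000] k=[42 42 32 6 3 0 0 0 0 0]
t=4: x=[42.0000 41.3500 30.9600 7.4950 3.0000 0.1950 0.0000 0.0000 0.0000 0.0000] k=[42 42 32 6 2 0 0 0 0 0]
t=5: x=[42.0000 41.3500 30.9600 7.4300 2.1300 0.1300 0.0000 0.0000 0.0000 0.0000] k=[42 39 32 9 4 0 0 0 0 0]
t=6: x=[41.8050 38.7400 30.9600 10.1700 4.0650 0.2600 0.0000 0.0000 0.0000 0.0000] k=[42 38 29 11 2 0 0 0 0 0]
t=7: x=[41.7400 37.6750 28.4150 11.5850 2.4550 0.1300 0.0000 0.0000 0.0000 0.0000] k=[40 37 30 11 1 2 0 0 0 0]
t=8: x=[39.8050 36.7400 29.2200 11.5850 1.7150 1.8050 0.1300 0.0000 0.0000 0.0000] k=[40 39 27 10 0 0 0 0 0 0]
t=9: x=[39.9350 38.2850 26.6750 10.4550 0.6500 0.0000 0.0000 0.0000 0.0000 0.0000] k=[40 37 29 8 3 0 0 0 0 0]
t=10: x=[39.8050 36.6750 28.1550 9.0400 3.1300 0.1950 0.0000 0.0000 0.0000 0.0000] k=[38 34 28 9 6 0 0 0 0 0]
t=11: x=[37.7400 33.8700 27.1550 10.0400 5.8050 0.3900 0.0000 0.0000 0.0000 0.0000] k=[40 32 28 7 5 0 0 0 0 0]

2.333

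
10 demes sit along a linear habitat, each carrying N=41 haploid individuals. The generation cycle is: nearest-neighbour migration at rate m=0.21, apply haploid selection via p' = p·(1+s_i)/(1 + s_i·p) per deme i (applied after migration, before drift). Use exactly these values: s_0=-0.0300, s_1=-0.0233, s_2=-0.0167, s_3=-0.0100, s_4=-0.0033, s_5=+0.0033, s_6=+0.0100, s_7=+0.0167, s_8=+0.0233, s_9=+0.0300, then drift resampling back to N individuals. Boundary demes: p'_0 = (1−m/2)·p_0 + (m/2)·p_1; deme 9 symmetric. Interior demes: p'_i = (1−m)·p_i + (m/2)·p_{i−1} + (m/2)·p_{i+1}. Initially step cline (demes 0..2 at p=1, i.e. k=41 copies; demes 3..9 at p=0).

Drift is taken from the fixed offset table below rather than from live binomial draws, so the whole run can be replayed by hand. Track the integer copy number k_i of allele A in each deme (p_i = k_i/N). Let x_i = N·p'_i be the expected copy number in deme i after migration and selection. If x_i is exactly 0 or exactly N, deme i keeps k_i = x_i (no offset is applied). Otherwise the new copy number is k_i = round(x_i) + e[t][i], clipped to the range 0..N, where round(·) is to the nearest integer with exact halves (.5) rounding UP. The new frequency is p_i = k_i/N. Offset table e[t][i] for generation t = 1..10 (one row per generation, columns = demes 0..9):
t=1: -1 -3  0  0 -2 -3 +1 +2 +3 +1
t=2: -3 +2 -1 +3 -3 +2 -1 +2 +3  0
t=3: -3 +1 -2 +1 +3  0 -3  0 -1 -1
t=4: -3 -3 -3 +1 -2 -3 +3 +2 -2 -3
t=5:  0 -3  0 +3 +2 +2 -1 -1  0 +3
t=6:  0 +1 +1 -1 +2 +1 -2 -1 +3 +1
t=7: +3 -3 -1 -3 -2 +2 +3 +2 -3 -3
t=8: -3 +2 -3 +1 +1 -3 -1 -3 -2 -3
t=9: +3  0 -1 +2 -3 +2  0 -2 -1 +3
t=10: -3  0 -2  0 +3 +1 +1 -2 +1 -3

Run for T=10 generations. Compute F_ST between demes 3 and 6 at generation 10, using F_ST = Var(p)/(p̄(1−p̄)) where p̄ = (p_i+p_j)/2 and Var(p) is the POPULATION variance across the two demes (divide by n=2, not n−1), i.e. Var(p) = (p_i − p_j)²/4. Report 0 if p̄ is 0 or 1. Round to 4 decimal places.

t=0: k=[41 41 41 0 0 0 0 0 0 0]
t=1: x=[41.0000 41.0000 36.6297 4.2664 0.0000 0.0000 0.0000 0.0000 0.0000 0.0000] k=[41 41 37 4 0 0 0 0 0 0]
t=2: x=[41.0000 40.5701 33.8562 6.9866 0.4186 0.0000 0.0000 0.0000 0.0000 0.0000] k=[41 41 33 10 0 0 0 0 0 0]
t=3: x=[41.0000 40.1404 31.3009 11.2826 1.0466 0.0000 0.0000 0.0000 0.0000 0.0000] k=[41 41 29 12 4 0 0 0 0 0]
t=4: x=[41.0000 39.7109 28.3280 12.8561 4.4070 0.4214 0.0000 0.0000 0.0000 0.0000] k=[41 37 25 14 2 0 0 0 0 0]
t=5: x=[40.5671 36.0585 24.9408 13.8028 3.0407 0.2107 0.0000 0.0000 0.0000 0.0000] k=[41 33 25 17 5 2 0 0 0 0]
t=6: x=[40.1346 32.8471 24.8354 16.4808 5.9282 2.1116 0.2121 0.0000 0.0000 0.0000] k=[40 34 26 15 8 3 0 0 0 0]
t=7: x=[39.3217 33.6488 25.5231 15.3234 8.1883 3.2198 0.3181 0.0000 0.0000 0.0000] k=[41 31 25 12 6 5 3 0 0 0]
t=8: x=[39.9184 31.2458 24.0979 12.6469 6.5069 4.9092 2.9219 0.3202 0.0000 0.0000] k=[37 33 21 14 8 2 2 0 0 0]
t=9: x=[36.4584 31.9954 21.3527 14.0122 7.9787 2.6381 1.8071 0.2135 0.0000 0.0000] k=[39 32 20 16 5 5 2 0 0 0]
t=10: x=[38.1862 31.3015 20.6674 15.1688 6.1377 4.6987 2.1250 0.2135 0.0000 0.0000] k=[35 31 19 15 9 6 3 0 0 0]

0.1250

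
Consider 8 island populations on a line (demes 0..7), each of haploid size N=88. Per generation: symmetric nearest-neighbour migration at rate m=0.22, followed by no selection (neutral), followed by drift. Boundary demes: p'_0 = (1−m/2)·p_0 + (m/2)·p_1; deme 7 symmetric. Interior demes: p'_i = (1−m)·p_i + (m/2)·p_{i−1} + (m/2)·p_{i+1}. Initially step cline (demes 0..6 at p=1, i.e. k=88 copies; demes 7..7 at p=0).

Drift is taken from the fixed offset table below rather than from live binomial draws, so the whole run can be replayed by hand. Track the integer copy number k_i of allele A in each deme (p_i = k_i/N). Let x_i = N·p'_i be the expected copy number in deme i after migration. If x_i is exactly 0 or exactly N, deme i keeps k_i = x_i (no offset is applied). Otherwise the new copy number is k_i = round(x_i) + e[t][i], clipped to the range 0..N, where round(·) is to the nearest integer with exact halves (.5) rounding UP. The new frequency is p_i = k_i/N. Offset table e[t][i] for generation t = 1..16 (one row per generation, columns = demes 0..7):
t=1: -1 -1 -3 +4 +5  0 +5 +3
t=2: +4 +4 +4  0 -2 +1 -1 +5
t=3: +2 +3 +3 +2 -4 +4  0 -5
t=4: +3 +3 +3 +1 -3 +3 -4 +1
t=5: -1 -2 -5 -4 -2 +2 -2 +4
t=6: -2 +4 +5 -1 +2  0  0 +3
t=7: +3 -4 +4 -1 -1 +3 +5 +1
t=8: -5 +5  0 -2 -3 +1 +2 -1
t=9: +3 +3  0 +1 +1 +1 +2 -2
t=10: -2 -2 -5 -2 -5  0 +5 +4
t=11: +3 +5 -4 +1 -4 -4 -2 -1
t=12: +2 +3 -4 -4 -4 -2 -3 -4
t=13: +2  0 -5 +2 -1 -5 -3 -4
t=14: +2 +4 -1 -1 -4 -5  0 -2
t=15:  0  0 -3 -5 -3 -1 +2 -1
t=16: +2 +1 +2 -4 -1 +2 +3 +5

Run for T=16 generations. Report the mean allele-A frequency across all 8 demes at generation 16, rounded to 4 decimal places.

t=0: k=[88 88 88 88 88 88 88 0]
t=1: x=[88.0000 88.0000 88.0000 88.0000 88.0000 88.0000 78.3200 9.6800] k=[88 88 88 88 88 88 83 13]
t=2: x=[88.0000 88.0000 88.0000 88.0000 88.0000 87.4500 75.8500 20.7000] k=[88 88 88 88 88 88 75 26]
t=3: x=[88.0000 88.0000 88.0000 88.0000 88.0000 86.5700 71.0400 31.3900] k=[88 88 88 88 88 88 71 26]
t=4: x=[88.0000 88.0000 88.0000 88.0000 88.0000 86.1300 67.9200 30.9500] k=[88 88 88 88 88 88 64 32]
t=5: x=[88.0000 88.0000 88.0000 88.0000 88.0000 85.3600 63.1200 35.5200] k=[88 88 88 88 88 87 61 40]
t=6: x=[88.0000 88.0000 88.0000 88.0000 87.8900 84.2500 61.5500 42.3100] k=[88 88 88 88 88 84 62 45]
t=7: x=[88.0000 88.0000 88.0000 88.0000 87.5600 82.0200 62.5500 46.8700] k=[88 88 88 88 87 85 68 48]
t=8: x=[88.0000 88.0000 88.0000 87.8900 86.8900 83.3500 67.6700 50.2000] k=[88 88 88 86 84 84 70 49]
t=9: x=[88.0000 88.0000 87.7800 86.0000 84.2200 82.4600 69.2300 51.3100] k=[88 88 88 87 85 83 71 49]
t=10: x=[88.0000 88.0000 87.8900 86.8900 85.0000 81.9000 69.9000 51.4200] k=[88 88 83 85 80 82 75 55]
t=11: x=[88.0000 87.4500 83.7700 84.2300 80.7700 81.0100 73.5700 57.2000] k=[88 88 80 85 77 77 72 56]
t=12: x=[88.0000 87.1200 81.4300 83.5700 77.8800 76.4500 70.7900 57.7600] k=[88 88 77 80 74 74 68 54]
t=13: x=[88.0000 86.7900 78.5400 79.0100 74.6600 73.3400 67.1200 55.5400] k=[88 87 74 81 74 68 64 52]
t=14: x=[87.8900 85.6800 76.2000 79.4600 74.1100 68.2200 63.1200 53.3200] k=[88 88 75 78 70 63 63 51]
t=15: x=[88.0000 86.5700 76.7600 76.7900 70.1100 63.7700 61.6800 52.3200] k=[88 87 74 72 67 63 64 51]
t=16: x=[87.8900 85.6800 75.2100 71.6700 67.1100 63.5500 62.4600 52.4300] k=[88 87 77 68 66 66 65 57]

0.8153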